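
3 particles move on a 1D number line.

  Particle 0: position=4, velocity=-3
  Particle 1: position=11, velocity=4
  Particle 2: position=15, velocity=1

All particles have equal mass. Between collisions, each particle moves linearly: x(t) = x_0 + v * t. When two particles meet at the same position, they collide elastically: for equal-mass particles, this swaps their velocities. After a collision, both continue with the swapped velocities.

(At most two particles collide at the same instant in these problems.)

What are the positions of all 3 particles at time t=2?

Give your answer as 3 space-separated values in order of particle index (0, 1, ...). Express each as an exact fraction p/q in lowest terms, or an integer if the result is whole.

Answer: -2 17 19

Derivation:
Collision at t=4/3: particles 1 and 2 swap velocities; positions: p0=0 p1=49/3 p2=49/3; velocities now: v0=-3 v1=1 v2=4
Advance to t=2 (no further collisions before then); velocities: v0=-3 v1=1 v2=4; positions = -2 17 19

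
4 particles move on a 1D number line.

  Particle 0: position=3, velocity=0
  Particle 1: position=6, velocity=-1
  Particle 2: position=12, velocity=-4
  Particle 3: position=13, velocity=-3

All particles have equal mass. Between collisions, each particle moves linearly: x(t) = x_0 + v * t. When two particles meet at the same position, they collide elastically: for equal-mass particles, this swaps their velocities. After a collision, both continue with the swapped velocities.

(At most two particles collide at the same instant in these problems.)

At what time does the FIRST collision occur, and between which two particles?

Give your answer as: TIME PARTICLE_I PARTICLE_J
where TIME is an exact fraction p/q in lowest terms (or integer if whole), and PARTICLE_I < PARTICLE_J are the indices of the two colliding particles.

Pair (0,1): pos 3,6 vel 0,-1 -> gap=3, closing at 1/unit, collide at t=3
Pair (1,2): pos 6,12 vel -1,-4 -> gap=6, closing at 3/unit, collide at t=2
Pair (2,3): pos 12,13 vel -4,-3 -> not approaching (rel speed -1 <= 0)
Earliest collision: t=2 between 1 and 2

Answer: 2 1 2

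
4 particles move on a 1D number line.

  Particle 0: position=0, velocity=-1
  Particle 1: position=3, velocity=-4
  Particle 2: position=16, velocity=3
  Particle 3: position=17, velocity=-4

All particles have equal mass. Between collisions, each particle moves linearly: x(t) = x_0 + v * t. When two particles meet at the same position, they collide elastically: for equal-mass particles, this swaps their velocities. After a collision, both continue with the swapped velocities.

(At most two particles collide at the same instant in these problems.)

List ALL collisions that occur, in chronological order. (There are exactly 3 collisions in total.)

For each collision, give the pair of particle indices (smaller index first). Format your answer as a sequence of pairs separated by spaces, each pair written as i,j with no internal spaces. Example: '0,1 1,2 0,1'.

Collision at t=1/7: particles 2 and 3 swap velocities; positions: p0=-1/7 p1=17/7 p2=115/7 p3=115/7; velocities now: v0=-1 v1=-4 v2=-4 v3=3
Collision at t=1: particles 0 and 1 swap velocities; positions: p0=-1 p1=-1 p2=13 p3=19; velocities now: v0=-4 v1=-1 v2=-4 v3=3
Collision at t=17/3: particles 1 and 2 swap velocities; positions: p0=-59/3 p1=-17/3 p2=-17/3 p3=33; velocities now: v0=-4 v1=-4 v2=-1 v3=3

Answer: 2,3 0,1 1,2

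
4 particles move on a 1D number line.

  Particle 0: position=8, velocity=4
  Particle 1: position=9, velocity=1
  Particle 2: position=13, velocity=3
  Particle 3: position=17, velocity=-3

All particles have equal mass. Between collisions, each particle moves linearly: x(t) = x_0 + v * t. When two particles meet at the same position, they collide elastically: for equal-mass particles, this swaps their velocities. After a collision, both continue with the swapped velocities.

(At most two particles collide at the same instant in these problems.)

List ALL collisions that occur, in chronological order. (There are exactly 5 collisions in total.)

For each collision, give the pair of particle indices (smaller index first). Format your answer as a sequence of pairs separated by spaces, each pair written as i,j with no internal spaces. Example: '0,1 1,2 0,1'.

Answer: 0,1 2,3 1,2 0,1 2,3

Derivation:
Collision at t=1/3: particles 0 and 1 swap velocities; positions: p0=28/3 p1=28/3 p2=14 p3=16; velocities now: v0=1 v1=4 v2=3 v3=-3
Collision at t=2/3: particles 2 and 3 swap velocities; positions: p0=29/3 p1=32/3 p2=15 p3=15; velocities now: v0=1 v1=4 v2=-3 v3=3
Collision at t=9/7: particles 1 and 2 swap velocities; positions: p0=72/7 p1=92/7 p2=92/7 p3=118/7; velocities now: v0=1 v1=-3 v2=4 v3=3
Collision at t=2: particles 0 and 1 swap velocities; positions: p0=11 p1=11 p2=16 p3=19; velocities now: v0=-3 v1=1 v2=4 v3=3
Collision at t=5: particles 2 and 3 swap velocities; positions: p0=2 p1=14 p2=28 p3=28; velocities now: v0=-3 v1=1 v2=3 v3=4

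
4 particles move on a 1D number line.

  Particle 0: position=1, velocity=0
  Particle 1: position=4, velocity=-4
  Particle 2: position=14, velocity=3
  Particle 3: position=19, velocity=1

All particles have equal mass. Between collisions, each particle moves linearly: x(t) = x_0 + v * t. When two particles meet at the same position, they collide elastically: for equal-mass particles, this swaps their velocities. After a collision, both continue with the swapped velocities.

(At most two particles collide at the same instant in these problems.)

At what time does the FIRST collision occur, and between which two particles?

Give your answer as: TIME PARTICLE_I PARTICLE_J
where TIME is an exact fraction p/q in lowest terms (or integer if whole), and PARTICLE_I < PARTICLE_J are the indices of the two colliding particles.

Answer: 3/4 0 1

Derivation:
Pair (0,1): pos 1,4 vel 0,-4 -> gap=3, closing at 4/unit, collide at t=3/4
Pair (1,2): pos 4,14 vel -4,3 -> not approaching (rel speed -7 <= 0)
Pair (2,3): pos 14,19 vel 3,1 -> gap=5, closing at 2/unit, collide at t=5/2
Earliest collision: t=3/4 between 0 and 1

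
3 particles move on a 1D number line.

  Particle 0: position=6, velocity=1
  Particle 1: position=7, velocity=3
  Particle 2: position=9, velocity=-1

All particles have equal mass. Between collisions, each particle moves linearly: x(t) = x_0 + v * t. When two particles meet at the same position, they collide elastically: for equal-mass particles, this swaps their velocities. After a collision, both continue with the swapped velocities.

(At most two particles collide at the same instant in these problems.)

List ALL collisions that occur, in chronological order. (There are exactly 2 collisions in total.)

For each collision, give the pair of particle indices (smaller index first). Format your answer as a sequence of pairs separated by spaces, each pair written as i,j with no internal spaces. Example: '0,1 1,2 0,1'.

Answer: 1,2 0,1

Derivation:
Collision at t=1/2: particles 1 and 2 swap velocities; positions: p0=13/2 p1=17/2 p2=17/2; velocities now: v0=1 v1=-1 v2=3
Collision at t=3/2: particles 0 and 1 swap velocities; positions: p0=15/2 p1=15/2 p2=23/2; velocities now: v0=-1 v1=1 v2=3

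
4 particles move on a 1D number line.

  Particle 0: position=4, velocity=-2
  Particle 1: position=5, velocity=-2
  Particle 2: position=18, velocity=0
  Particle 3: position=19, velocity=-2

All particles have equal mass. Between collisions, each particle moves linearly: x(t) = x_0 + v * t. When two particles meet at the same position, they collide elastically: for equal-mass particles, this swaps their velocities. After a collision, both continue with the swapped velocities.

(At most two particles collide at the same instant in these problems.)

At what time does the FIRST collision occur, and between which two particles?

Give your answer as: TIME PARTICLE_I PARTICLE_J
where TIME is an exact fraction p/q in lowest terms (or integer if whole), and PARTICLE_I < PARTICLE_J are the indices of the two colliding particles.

Answer: 1/2 2 3

Derivation:
Pair (0,1): pos 4,5 vel -2,-2 -> not approaching (rel speed 0 <= 0)
Pair (1,2): pos 5,18 vel -2,0 -> not approaching (rel speed -2 <= 0)
Pair (2,3): pos 18,19 vel 0,-2 -> gap=1, closing at 2/unit, collide at t=1/2
Earliest collision: t=1/2 between 2 and 3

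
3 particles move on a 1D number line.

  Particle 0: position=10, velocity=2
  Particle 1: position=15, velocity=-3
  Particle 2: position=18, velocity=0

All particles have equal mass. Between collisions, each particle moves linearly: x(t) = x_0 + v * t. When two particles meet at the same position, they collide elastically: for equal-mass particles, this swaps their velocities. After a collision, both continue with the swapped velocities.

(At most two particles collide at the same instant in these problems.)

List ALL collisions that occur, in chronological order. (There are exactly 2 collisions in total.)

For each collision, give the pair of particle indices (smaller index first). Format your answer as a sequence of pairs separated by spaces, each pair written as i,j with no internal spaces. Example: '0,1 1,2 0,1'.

Collision at t=1: particles 0 and 1 swap velocities; positions: p0=12 p1=12 p2=18; velocities now: v0=-3 v1=2 v2=0
Collision at t=4: particles 1 and 2 swap velocities; positions: p0=3 p1=18 p2=18; velocities now: v0=-3 v1=0 v2=2

Answer: 0,1 1,2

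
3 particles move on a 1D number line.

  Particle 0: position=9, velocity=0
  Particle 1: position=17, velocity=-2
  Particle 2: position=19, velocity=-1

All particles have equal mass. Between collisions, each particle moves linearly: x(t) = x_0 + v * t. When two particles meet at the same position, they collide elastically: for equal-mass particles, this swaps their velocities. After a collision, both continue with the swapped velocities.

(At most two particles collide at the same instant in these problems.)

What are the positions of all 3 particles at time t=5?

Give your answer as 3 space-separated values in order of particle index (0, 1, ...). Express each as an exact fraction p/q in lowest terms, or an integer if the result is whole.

Collision at t=4: particles 0 and 1 swap velocities; positions: p0=9 p1=9 p2=15; velocities now: v0=-2 v1=0 v2=-1
Advance to t=5 (no further collisions before then); velocities: v0=-2 v1=0 v2=-1; positions = 7 9 14

Answer: 7 9 14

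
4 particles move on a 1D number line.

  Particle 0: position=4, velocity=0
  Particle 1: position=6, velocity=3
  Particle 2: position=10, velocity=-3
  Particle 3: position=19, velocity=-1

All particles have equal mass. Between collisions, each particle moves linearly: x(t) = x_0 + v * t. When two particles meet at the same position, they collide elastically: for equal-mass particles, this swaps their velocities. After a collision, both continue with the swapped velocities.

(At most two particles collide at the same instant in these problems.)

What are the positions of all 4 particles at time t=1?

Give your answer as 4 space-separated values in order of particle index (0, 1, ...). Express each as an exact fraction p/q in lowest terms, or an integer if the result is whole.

Collision at t=2/3: particles 1 and 2 swap velocities; positions: p0=4 p1=8 p2=8 p3=55/3; velocities now: v0=0 v1=-3 v2=3 v3=-1
Advance to t=1 (no further collisions before then); velocities: v0=0 v1=-3 v2=3 v3=-1; positions = 4 7 9 18

Answer: 4 7 9 18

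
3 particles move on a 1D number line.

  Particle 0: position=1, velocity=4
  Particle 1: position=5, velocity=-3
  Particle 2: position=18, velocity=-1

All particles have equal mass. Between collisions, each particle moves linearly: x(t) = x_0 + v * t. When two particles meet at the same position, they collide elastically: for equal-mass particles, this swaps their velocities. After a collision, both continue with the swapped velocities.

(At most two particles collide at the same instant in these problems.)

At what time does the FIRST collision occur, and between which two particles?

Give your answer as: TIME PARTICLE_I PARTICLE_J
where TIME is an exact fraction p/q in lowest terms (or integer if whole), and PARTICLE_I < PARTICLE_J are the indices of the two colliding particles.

Pair (0,1): pos 1,5 vel 4,-3 -> gap=4, closing at 7/unit, collide at t=4/7
Pair (1,2): pos 5,18 vel -3,-1 -> not approaching (rel speed -2 <= 0)
Earliest collision: t=4/7 between 0 and 1

Answer: 4/7 0 1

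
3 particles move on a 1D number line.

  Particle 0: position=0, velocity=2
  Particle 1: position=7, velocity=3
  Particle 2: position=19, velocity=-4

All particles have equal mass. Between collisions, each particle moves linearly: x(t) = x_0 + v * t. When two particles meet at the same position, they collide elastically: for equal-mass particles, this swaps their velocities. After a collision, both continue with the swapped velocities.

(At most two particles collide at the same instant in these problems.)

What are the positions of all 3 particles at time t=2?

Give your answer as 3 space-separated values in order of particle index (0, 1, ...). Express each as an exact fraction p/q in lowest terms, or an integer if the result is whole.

Collision at t=12/7: particles 1 and 2 swap velocities; positions: p0=24/7 p1=85/7 p2=85/7; velocities now: v0=2 v1=-4 v2=3
Advance to t=2 (no further collisions before then); velocities: v0=2 v1=-4 v2=3; positions = 4 11 13

Answer: 4 11 13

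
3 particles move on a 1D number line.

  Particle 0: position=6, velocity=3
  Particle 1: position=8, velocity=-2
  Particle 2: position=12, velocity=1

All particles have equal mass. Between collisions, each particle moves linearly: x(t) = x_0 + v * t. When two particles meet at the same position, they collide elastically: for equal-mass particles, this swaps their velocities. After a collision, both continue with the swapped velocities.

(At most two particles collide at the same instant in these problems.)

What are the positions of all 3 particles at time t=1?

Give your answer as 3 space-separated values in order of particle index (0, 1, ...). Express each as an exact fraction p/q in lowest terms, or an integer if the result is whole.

Collision at t=2/5: particles 0 and 1 swap velocities; positions: p0=36/5 p1=36/5 p2=62/5; velocities now: v0=-2 v1=3 v2=1
Advance to t=1 (no further collisions before then); velocities: v0=-2 v1=3 v2=1; positions = 6 9 13

Answer: 6 9 13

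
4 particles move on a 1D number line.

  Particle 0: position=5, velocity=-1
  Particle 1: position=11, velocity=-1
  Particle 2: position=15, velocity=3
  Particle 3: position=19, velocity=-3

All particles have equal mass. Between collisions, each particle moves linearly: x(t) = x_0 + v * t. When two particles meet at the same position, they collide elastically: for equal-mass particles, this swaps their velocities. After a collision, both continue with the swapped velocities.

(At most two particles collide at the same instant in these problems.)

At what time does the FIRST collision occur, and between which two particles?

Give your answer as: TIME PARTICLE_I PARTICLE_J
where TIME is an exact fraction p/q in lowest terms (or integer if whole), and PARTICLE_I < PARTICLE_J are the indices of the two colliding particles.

Answer: 2/3 2 3

Derivation:
Pair (0,1): pos 5,11 vel -1,-1 -> not approaching (rel speed 0 <= 0)
Pair (1,2): pos 11,15 vel -1,3 -> not approaching (rel speed -4 <= 0)
Pair (2,3): pos 15,19 vel 3,-3 -> gap=4, closing at 6/unit, collide at t=2/3
Earliest collision: t=2/3 between 2 and 3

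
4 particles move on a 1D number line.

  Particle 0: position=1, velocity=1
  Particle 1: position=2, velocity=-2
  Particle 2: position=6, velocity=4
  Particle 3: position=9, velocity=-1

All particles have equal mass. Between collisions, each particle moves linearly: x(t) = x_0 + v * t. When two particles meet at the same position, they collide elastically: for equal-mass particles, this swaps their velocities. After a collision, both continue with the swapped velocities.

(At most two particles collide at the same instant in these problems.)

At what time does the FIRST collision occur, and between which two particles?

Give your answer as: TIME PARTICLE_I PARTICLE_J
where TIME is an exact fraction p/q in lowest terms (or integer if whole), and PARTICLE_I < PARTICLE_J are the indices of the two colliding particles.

Pair (0,1): pos 1,2 vel 1,-2 -> gap=1, closing at 3/unit, collide at t=1/3
Pair (1,2): pos 2,6 vel -2,4 -> not approaching (rel speed -6 <= 0)
Pair (2,3): pos 6,9 vel 4,-1 -> gap=3, closing at 5/unit, collide at t=3/5
Earliest collision: t=1/3 between 0 and 1

Answer: 1/3 0 1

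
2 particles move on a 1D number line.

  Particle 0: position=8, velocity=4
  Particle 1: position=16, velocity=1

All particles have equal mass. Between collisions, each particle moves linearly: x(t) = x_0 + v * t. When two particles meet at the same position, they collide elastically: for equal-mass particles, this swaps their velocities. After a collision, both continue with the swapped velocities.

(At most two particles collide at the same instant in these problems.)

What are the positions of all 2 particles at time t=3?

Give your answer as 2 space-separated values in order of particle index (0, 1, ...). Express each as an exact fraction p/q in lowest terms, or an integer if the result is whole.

Answer: 19 20

Derivation:
Collision at t=8/3: particles 0 and 1 swap velocities; positions: p0=56/3 p1=56/3; velocities now: v0=1 v1=4
Advance to t=3 (no further collisions before then); velocities: v0=1 v1=4; positions = 19 20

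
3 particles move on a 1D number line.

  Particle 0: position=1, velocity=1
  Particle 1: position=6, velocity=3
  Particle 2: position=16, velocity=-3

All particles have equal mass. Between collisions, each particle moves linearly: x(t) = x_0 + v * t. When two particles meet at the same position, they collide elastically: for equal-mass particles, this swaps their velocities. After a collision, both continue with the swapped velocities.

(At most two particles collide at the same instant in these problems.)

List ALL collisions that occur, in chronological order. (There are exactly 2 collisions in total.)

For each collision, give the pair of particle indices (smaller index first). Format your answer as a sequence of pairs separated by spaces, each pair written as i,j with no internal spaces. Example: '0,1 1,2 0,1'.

Answer: 1,2 0,1

Derivation:
Collision at t=5/3: particles 1 and 2 swap velocities; positions: p0=8/3 p1=11 p2=11; velocities now: v0=1 v1=-3 v2=3
Collision at t=15/4: particles 0 and 1 swap velocities; positions: p0=19/4 p1=19/4 p2=69/4; velocities now: v0=-3 v1=1 v2=3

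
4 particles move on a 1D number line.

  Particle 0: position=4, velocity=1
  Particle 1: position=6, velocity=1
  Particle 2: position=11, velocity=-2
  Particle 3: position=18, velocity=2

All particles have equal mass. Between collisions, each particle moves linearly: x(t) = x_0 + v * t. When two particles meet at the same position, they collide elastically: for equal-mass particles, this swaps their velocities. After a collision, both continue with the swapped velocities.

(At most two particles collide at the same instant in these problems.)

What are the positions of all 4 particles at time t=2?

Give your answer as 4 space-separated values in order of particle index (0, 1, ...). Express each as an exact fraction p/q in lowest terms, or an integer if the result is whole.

Collision at t=5/3: particles 1 and 2 swap velocities; positions: p0=17/3 p1=23/3 p2=23/3 p3=64/3; velocities now: v0=1 v1=-2 v2=1 v3=2
Advance to t=2 (no further collisions before then); velocities: v0=1 v1=-2 v2=1 v3=2; positions = 6 7 8 22

Answer: 6 7 8 22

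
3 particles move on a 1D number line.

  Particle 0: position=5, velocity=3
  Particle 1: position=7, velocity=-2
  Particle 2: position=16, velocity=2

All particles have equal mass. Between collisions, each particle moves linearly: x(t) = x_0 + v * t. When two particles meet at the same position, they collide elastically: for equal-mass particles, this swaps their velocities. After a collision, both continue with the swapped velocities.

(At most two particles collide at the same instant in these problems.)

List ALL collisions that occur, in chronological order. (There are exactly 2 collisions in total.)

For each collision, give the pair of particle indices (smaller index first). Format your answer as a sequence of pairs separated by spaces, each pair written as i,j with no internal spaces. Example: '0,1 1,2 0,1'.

Answer: 0,1 1,2

Derivation:
Collision at t=2/5: particles 0 and 1 swap velocities; positions: p0=31/5 p1=31/5 p2=84/5; velocities now: v0=-2 v1=3 v2=2
Collision at t=11: particles 1 and 2 swap velocities; positions: p0=-15 p1=38 p2=38; velocities now: v0=-2 v1=2 v2=3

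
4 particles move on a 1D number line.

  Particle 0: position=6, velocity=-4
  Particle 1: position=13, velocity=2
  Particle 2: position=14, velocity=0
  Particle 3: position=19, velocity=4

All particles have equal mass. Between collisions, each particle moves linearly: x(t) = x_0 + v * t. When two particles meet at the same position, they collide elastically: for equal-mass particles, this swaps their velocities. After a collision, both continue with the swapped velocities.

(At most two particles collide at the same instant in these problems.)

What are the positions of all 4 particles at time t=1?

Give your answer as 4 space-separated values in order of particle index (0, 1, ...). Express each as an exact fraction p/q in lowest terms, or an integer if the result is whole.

Collision at t=1/2: particles 1 and 2 swap velocities; positions: p0=4 p1=14 p2=14 p3=21; velocities now: v0=-4 v1=0 v2=2 v3=4
Advance to t=1 (no further collisions before then); velocities: v0=-4 v1=0 v2=2 v3=4; positions = 2 14 15 23

Answer: 2 14 15 23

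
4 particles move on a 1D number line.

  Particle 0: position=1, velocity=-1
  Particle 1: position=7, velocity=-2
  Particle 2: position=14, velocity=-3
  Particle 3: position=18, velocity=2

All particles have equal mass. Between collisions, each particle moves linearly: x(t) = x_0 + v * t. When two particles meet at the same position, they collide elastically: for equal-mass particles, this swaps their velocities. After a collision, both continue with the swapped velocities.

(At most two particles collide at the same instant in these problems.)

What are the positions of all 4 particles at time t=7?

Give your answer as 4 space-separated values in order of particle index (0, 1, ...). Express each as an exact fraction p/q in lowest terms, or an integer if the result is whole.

Collision at t=6: particles 0 and 1 swap velocities; positions: p0=-5 p1=-5 p2=-4 p3=30; velocities now: v0=-2 v1=-1 v2=-3 v3=2
Collision at t=13/2: particles 1 and 2 swap velocities; positions: p0=-6 p1=-11/2 p2=-11/2 p3=31; velocities now: v0=-2 v1=-3 v2=-1 v3=2
Collision at t=7: particles 0 and 1 swap velocities; positions: p0=-7 p1=-7 p2=-6 p3=32; velocities now: v0=-3 v1=-2 v2=-1 v3=2
Advance to t=7 (no further collisions before then); velocities: v0=-3 v1=-2 v2=-1 v3=2; positions = -7 -7 -6 32

Answer: -7 -7 -6 32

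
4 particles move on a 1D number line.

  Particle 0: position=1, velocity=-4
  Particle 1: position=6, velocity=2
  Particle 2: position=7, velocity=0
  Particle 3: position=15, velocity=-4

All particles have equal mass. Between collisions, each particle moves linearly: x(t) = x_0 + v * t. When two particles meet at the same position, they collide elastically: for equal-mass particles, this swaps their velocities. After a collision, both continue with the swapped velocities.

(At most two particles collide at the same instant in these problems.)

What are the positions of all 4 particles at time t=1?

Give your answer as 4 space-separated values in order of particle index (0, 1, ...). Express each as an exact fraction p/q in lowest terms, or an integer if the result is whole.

Answer: -3 7 8 11

Derivation:
Collision at t=1/2: particles 1 and 2 swap velocities; positions: p0=-1 p1=7 p2=7 p3=13; velocities now: v0=-4 v1=0 v2=2 v3=-4
Advance to t=1 (no further collisions before then); velocities: v0=-4 v1=0 v2=2 v3=-4; positions = -3 7 8 11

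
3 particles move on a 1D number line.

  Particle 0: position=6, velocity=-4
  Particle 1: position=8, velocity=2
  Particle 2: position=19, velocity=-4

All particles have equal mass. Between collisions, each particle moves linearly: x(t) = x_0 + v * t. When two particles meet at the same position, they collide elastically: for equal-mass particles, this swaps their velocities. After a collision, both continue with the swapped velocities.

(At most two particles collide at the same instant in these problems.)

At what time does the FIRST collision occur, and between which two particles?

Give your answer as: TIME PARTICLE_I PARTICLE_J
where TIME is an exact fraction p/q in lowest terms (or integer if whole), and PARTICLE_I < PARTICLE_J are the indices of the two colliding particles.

Answer: 11/6 1 2

Derivation:
Pair (0,1): pos 6,8 vel -4,2 -> not approaching (rel speed -6 <= 0)
Pair (1,2): pos 8,19 vel 2,-4 -> gap=11, closing at 6/unit, collide at t=11/6
Earliest collision: t=11/6 between 1 and 2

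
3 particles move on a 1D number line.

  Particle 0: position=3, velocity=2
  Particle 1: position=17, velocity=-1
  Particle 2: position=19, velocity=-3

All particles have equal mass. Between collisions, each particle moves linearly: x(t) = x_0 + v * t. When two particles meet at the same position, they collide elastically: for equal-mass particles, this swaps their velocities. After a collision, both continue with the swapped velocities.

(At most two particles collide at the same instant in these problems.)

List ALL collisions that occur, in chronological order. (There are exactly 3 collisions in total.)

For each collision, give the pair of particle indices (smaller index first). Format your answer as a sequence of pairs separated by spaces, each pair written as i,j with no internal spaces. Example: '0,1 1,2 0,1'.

Collision at t=1: particles 1 and 2 swap velocities; positions: p0=5 p1=16 p2=16; velocities now: v0=2 v1=-3 v2=-1
Collision at t=16/5: particles 0 and 1 swap velocities; positions: p0=47/5 p1=47/5 p2=69/5; velocities now: v0=-3 v1=2 v2=-1
Collision at t=14/3: particles 1 and 2 swap velocities; positions: p0=5 p1=37/3 p2=37/3; velocities now: v0=-3 v1=-1 v2=2

Answer: 1,2 0,1 1,2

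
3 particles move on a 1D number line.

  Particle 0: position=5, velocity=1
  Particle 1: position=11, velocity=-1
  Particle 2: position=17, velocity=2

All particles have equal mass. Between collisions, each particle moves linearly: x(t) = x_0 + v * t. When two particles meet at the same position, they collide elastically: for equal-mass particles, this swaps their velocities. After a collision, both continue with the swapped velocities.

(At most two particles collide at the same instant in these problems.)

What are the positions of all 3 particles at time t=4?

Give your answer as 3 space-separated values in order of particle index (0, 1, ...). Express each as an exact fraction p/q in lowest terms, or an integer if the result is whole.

Answer: 7 9 25

Derivation:
Collision at t=3: particles 0 and 1 swap velocities; positions: p0=8 p1=8 p2=23; velocities now: v0=-1 v1=1 v2=2
Advance to t=4 (no further collisions before then); velocities: v0=-1 v1=1 v2=2; positions = 7 9 25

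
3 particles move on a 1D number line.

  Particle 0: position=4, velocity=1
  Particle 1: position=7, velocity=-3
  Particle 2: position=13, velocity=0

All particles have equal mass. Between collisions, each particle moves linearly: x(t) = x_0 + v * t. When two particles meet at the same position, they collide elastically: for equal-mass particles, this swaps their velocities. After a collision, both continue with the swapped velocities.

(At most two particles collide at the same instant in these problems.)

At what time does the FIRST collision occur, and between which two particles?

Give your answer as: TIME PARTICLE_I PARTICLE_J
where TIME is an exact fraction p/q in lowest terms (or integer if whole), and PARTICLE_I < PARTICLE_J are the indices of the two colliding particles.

Answer: 3/4 0 1

Derivation:
Pair (0,1): pos 4,7 vel 1,-3 -> gap=3, closing at 4/unit, collide at t=3/4
Pair (1,2): pos 7,13 vel -3,0 -> not approaching (rel speed -3 <= 0)
Earliest collision: t=3/4 between 0 and 1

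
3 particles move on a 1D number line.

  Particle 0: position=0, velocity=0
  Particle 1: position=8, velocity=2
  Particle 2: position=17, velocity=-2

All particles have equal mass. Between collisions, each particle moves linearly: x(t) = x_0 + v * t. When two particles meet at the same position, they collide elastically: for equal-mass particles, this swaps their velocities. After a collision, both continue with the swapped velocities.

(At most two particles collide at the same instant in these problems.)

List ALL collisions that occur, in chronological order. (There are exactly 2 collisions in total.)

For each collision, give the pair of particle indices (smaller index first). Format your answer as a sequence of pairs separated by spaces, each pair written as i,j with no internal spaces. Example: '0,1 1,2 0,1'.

Collision at t=9/4: particles 1 and 2 swap velocities; positions: p0=0 p1=25/2 p2=25/2; velocities now: v0=0 v1=-2 v2=2
Collision at t=17/2: particles 0 and 1 swap velocities; positions: p0=0 p1=0 p2=25; velocities now: v0=-2 v1=0 v2=2

Answer: 1,2 0,1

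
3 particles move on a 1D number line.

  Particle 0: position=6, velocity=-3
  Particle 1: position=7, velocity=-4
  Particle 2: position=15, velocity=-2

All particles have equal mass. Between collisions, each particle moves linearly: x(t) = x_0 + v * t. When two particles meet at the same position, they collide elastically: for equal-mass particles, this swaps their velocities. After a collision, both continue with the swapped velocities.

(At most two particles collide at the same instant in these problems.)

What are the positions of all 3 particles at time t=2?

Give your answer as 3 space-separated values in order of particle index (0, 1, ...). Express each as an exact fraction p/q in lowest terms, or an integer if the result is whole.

Collision at t=1: particles 0 and 1 swap velocities; positions: p0=3 p1=3 p2=13; velocities now: v0=-4 v1=-3 v2=-2
Advance to t=2 (no further collisions before then); velocities: v0=-4 v1=-3 v2=-2; positions = -1 0 11

Answer: -1 0 11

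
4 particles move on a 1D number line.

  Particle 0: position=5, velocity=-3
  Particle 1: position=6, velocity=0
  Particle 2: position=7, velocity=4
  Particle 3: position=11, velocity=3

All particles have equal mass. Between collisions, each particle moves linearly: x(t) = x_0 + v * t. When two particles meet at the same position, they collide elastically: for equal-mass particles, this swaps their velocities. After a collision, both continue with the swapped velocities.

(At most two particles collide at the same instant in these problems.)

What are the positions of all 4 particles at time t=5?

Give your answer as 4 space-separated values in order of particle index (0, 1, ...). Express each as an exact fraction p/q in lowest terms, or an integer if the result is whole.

Collision at t=4: particles 2 and 3 swap velocities; positions: p0=-7 p1=6 p2=23 p3=23; velocities now: v0=-3 v1=0 v2=3 v3=4
Advance to t=5 (no further collisions before then); velocities: v0=-3 v1=0 v2=3 v3=4; positions = -10 6 26 27

Answer: -10 6 26 27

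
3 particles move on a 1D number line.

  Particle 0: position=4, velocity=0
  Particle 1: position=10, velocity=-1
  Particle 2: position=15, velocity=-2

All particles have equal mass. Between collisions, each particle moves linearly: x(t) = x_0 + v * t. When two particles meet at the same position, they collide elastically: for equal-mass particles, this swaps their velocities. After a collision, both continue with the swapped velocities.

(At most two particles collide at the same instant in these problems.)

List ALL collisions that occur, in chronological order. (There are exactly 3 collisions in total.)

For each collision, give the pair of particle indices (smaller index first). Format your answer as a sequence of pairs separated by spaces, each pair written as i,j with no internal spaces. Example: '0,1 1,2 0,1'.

Collision at t=5: particles 1 and 2 swap velocities; positions: p0=4 p1=5 p2=5; velocities now: v0=0 v1=-2 v2=-1
Collision at t=11/2: particles 0 and 1 swap velocities; positions: p0=4 p1=4 p2=9/2; velocities now: v0=-2 v1=0 v2=-1
Collision at t=6: particles 1 and 2 swap velocities; positions: p0=3 p1=4 p2=4; velocities now: v0=-2 v1=-1 v2=0

Answer: 1,2 0,1 1,2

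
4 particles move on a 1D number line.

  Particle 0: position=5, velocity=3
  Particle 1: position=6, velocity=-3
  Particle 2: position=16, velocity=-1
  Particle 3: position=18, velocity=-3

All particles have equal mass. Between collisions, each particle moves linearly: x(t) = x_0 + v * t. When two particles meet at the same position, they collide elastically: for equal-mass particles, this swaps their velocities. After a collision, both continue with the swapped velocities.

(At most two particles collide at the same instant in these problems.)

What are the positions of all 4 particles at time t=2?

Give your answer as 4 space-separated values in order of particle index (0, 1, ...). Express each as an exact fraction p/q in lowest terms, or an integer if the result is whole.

Collision at t=1/6: particles 0 and 1 swap velocities; positions: p0=11/2 p1=11/2 p2=95/6 p3=35/2; velocities now: v0=-3 v1=3 v2=-1 v3=-3
Collision at t=1: particles 2 and 3 swap velocities; positions: p0=3 p1=8 p2=15 p3=15; velocities now: v0=-3 v1=3 v2=-3 v3=-1
Advance to t=2 (no further collisions before then); velocities: v0=-3 v1=3 v2=-3 v3=-1; positions = 0 11 12 14

Answer: 0 11 12 14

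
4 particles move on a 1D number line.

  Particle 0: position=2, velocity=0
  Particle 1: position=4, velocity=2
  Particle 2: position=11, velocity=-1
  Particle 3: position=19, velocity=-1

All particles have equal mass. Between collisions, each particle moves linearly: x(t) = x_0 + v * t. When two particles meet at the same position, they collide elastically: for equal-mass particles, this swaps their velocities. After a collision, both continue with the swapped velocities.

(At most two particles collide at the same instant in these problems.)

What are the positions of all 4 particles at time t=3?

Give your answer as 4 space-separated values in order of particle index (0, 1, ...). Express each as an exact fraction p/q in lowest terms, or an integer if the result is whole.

Collision at t=7/3: particles 1 and 2 swap velocities; positions: p0=2 p1=26/3 p2=26/3 p3=50/3; velocities now: v0=0 v1=-1 v2=2 v3=-1
Advance to t=3 (no further collisions before then); velocities: v0=0 v1=-1 v2=2 v3=-1; positions = 2 8 10 16

Answer: 2 8 10 16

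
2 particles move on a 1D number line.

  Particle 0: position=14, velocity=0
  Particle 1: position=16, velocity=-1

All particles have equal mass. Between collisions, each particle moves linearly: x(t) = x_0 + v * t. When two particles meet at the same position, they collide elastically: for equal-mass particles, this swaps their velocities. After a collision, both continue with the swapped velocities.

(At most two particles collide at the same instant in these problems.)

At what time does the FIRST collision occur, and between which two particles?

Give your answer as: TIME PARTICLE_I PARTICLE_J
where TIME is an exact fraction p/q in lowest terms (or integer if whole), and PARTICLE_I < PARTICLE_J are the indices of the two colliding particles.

Pair (0,1): pos 14,16 vel 0,-1 -> gap=2, closing at 1/unit, collide at t=2
Earliest collision: t=2 between 0 and 1

Answer: 2 0 1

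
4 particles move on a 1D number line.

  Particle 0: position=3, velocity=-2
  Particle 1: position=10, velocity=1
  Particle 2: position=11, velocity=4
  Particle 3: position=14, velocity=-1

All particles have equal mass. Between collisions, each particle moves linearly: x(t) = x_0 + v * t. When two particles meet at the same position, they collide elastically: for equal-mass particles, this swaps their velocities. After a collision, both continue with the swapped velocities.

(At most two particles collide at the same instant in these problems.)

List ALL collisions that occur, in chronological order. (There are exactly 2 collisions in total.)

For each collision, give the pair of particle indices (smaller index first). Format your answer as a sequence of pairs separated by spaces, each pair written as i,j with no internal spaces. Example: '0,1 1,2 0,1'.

Collision at t=3/5: particles 2 and 3 swap velocities; positions: p0=9/5 p1=53/5 p2=67/5 p3=67/5; velocities now: v0=-2 v1=1 v2=-1 v3=4
Collision at t=2: particles 1 and 2 swap velocities; positions: p0=-1 p1=12 p2=12 p3=19; velocities now: v0=-2 v1=-1 v2=1 v3=4

Answer: 2,3 1,2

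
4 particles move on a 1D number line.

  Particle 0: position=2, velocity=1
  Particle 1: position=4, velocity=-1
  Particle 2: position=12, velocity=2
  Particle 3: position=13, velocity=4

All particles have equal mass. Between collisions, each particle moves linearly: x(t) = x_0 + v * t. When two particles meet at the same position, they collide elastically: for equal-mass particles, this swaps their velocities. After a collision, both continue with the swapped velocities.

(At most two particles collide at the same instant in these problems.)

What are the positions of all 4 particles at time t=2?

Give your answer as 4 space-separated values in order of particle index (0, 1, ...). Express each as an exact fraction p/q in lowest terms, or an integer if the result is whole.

Answer: 2 4 16 21

Derivation:
Collision at t=1: particles 0 and 1 swap velocities; positions: p0=3 p1=3 p2=14 p3=17; velocities now: v0=-1 v1=1 v2=2 v3=4
Advance to t=2 (no further collisions before then); velocities: v0=-1 v1=1 v2=2 v3=4; positions = 2 4 16 21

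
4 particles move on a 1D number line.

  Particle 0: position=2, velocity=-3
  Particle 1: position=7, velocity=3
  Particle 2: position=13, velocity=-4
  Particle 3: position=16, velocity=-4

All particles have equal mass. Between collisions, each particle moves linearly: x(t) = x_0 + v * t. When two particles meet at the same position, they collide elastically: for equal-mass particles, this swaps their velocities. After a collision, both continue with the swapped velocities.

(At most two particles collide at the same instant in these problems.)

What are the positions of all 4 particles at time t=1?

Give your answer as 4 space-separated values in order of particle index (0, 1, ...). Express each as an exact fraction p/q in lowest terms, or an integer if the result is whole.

Collision at t=6/7: particles 1 and 2 swap velocities; positions: p0=-4/7 p1=67/7 p2=67/7 p3=88/7; velocities now: v0=-3 v1=-4 v2=3 v3=-4
Advance to t=1 (no further collisions before then); velocities: v0=-3 v1=-4 v2=3 v3=-4; positions = -1 9 10 12

Answer: -1 9 10 12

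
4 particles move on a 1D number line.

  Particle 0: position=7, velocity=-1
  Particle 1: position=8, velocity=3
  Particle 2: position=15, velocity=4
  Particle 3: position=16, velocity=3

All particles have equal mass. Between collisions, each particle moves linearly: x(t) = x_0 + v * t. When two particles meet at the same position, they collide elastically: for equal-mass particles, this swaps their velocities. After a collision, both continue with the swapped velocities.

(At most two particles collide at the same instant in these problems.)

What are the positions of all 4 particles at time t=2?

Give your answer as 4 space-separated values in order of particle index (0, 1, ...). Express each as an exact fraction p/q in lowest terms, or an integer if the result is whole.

Answer: 5 14 22 23

Derivation:
Collision at t=1: particles 2 and 3 swap velocities; positions: p0=6 p1=11 p2=19 p3=19; velocities now: v0=-1 v1=3 v2=3 v3=4
Advance to t=2 (no further collisions before then); velocities: v0=-1 v1=3 v2=3 v3=4; positions = 5 14 22 23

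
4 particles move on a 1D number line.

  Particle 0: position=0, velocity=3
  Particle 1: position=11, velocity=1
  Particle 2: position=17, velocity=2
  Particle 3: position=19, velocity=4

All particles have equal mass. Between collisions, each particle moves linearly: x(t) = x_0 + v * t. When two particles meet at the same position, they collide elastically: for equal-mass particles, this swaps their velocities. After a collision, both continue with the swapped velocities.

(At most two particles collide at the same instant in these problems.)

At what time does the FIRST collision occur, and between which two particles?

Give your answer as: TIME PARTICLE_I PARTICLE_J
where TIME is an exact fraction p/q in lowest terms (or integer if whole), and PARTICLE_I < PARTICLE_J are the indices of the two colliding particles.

Pair (0,1): pos 0,11 vel 3,1 -> gap=11, closing at 2/unit, collide at t=11/2
Pair (1,2): pos 11,17 vel 1,2 -> not approaching (rel speed -1 <= 0)
Pair (2,3): pos 17,19 vel 2,4 -> not approaching (rel speed -2 <= 0)
Earliest collision: t=11/2 between 0 and 1

Answer: 11/2 0 1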